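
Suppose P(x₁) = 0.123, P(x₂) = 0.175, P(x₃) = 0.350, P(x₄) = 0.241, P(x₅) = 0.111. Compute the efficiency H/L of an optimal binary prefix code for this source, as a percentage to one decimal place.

98.0%

Entropy H = −Σ p log₂ p ≈ 2.1888 bits.
Huffman merges: 111/1000+123/1000→117/500; 7/40+117/500→409/1000; 241/1000+7/20→591/1000; 409/1000+591/1000→1. L = 1117/500 ≈ 2.2340.
Efficiency = H/L = 2.1888/2.2340 = 98.0%.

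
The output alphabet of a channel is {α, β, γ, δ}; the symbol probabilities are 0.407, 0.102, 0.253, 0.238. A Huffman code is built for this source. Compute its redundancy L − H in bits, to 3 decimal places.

0.075 bits

Entropy H = −Σ p log₂ p ≈ 1.8583 bits.
Huffman merges: 51/500+119/500→17/50; 253/1000+17/50→593/1000; 407/1000+593/1000→1. L = 1933/1000 ≈ 1.9330.
L − H = 1.9330 − 1.8583 = 0.075 bits.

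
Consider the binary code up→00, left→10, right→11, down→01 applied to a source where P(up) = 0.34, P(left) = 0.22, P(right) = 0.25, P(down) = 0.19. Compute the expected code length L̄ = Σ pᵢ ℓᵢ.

2 bits/symbol

L̄ = Σ pᵢ·ℓᵢ = 0.34·2 + 0.22·2 + 0.25·2 + 0.19·2 = 2 bits/symbol.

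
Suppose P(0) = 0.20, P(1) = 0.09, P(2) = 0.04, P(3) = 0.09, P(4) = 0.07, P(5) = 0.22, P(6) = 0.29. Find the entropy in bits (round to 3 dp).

H = −Σ pᵢ log₂ pᵢ.
−0.20·log₂(0.20) = 0.4644
−0.09·log₂(0.09) = 0.3127
−0.04·log₂(0.04) = 0.1858
−0.09·log₂(0.09) = 0.3127
−0.07·log₂(0.07) = 0.2686
−0.22·log₂(0.22) = 0.4806
−0.29·log₂(0.29) = 0.5179
Sum ≈ 2.5425 → 2.542 bits.

2.542 bits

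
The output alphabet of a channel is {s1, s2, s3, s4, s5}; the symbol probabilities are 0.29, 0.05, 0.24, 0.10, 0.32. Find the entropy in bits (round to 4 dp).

H = −Σ pᵢ log₂ pᵢ.
−0.29·log₂(0.29) = 0.5179
−0.05·log₂(0.05) = 0.2161
−0.24·log₂(0.24) = 0.4941
−0.10·log₂(0.10) = 0.3322
−0.32·log₂(0.32) = 0.5260
Sum ≈ 2.0864 → 2.0864 bits.

2.0864 bits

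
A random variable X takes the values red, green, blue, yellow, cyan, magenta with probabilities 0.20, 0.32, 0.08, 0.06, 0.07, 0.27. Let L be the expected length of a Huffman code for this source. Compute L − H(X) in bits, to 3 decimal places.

0.036 bits

Entropy H = −Σ p log₂ p ≈ 2.3040 bits.
Huffman merges: 3/50+7/100→13/100; 2/25+13/100→21/100; 1/5+21/100→41/100; 27/100+8/25→59/100; 41/100+59/100→1. L = 117/50 ≈ 2.3400.
L − H = 2.3400 − 2.3040 = 0.036 bits.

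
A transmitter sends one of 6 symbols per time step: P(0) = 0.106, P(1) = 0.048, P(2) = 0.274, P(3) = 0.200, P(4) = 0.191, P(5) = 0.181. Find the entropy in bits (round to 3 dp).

H = −Σ pᵢ log₂ pᵢ.
−0.106·log₂(0.106) = 0.3432
−0.048·log₂(0.048) = 0.2103
−0.274·log₂(0.274) = 0.5118
−0.200·log₂(0.200) = 0.4644
−0.191·log₂(0.191) = 0.4562
−0.181·log₂(0.181) = 0.4463
Sum ≈ 2.4322 → 2.432 bits.

2.432 bits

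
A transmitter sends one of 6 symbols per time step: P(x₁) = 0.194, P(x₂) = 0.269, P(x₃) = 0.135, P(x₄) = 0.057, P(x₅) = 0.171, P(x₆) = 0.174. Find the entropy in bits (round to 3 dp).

H = −Σ pᵢ log₂ pᵢ.
−0.194·log₂(0.194) = 0.4590
−0.269·log₂(0.269) = 0.5096
−0.135·log₂(0.135) = 0.3900
−0.057·log₂(0.057) = 0.2356
−0.171·log₂(0.171) = 0.4357
−0.174·log₂(0.174) = 0.4390
Sum ≈ 2.4688 → 2.469 bits.

2.469 bits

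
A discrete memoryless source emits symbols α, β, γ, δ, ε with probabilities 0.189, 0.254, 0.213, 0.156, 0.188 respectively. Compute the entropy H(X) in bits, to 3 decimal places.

2.303 bits

H = −Σ pᵢ log₂ pᵢ.
−0.189·log₂(0.189) = 0.4543
−0.254·log₂(0.254) = 0.5022
−0.213·log₂(0.213) = 0.4752
−0.156·log₂(0.156) = 0.4181
−0.188·log₂(0.188) = 0.4533
Sum ≈ 2.3031 → 2.303 bits.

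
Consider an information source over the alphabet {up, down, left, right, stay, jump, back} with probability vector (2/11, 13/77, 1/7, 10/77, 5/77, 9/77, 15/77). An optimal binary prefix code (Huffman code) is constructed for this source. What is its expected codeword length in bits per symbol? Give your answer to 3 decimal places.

Repeatedly combine the two least-probable nodes; the expected code length is the sum of the merged weights.
merge 5/77 + 9/77 → 2/11
merge 10/77 + 1/7 → 3/11
merge 13/77 + 2/11 → 27/77
merge 2/11 + 15/77 → 29/77
merge 3/11 + 27/77 → 48/77
merge 29/77 + 48/77 → 1
L = 2/11 + 3/11 + 27/77 + 29/77 + 48/77 + 1 = 216/77 ≈ 2.805 bits/symbol.

2.805 bits/symbol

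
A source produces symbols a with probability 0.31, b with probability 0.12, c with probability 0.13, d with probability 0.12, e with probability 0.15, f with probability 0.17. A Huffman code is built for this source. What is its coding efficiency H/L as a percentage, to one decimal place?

98.6%

Entropy H = −Σ p log₂ p ≈ 2.4857 bits.
Huffman merges: 3/25+3/25→6/25; 13/100+3/20→7/25; 17/100+6/25→41/100; 7/25+31/100→59/100; 41/100+59/100→1. L = 63/25 ≈ 2.5200.
Efficiency = H/L = 2.4857/2.5200 = 98.6%.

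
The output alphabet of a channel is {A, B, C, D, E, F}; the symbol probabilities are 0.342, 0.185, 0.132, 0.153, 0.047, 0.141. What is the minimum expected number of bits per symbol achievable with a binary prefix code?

2.473 bits/symbol

Repeatedly combine the two least-probable nodes; the expected code length is the sum of the merged weights.
merge 47/1000 + 33/250 → 179/1000
merge 141/1000 + 153/1000 → 147/500
merge 179/1000 + 37/200 → 91/250
merge 147/500 + 171/500 → 159/250
merge 91/250 + 159/250 → 1
L = 179/1000 + 147/500 + 91/250 + 159/250 + 1 = 2473/1000 = 2.473 bits/symbol.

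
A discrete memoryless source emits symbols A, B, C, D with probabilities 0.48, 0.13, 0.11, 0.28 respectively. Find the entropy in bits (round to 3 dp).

H = −Σ pᵢ log₂ pᵢ.
−0.48·log₂(0.48) = 0.5083
−0.13·log₂(0.13) = 0.3826
−0.11·log₂(0.11) = 0.3503
−0.28·log₂(0.28) = 0.5142
Sum ≈ 1.7554 → 1.755 bits.

1.755 bits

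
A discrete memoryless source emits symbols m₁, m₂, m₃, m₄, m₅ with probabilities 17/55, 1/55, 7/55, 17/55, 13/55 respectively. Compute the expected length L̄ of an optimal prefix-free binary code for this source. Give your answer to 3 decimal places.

Repeatedly combine the two least-probable nodes; the expected code length is the sum of the merged weights.
merge 1/55 + 7/55 → 8/55
merge 8/55 + 13/55 → 21/55
merge 17/55 + 17/55 → 34/55
merge 21/55 + 34/55 → 1
L = 8/55 + 21/55 + 34/55 + 1 = 118/55 ≈ 2.145 bits/symbol.

2.145 bits/symbol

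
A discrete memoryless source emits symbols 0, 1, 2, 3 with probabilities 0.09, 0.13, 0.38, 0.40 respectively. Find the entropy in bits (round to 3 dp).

H = −Σ pᵢ log₂ pᵢ.
−0.09·log₂(0.09) = 0.3127
−0.13·log₂(0.13) = 0.3826
−0.38·log₂(0.38) = 0.5305
−0.40·log₂(0.40) = 0.5288
Sum ≈ 1.7545 → 1.755 bits.

1.755 bits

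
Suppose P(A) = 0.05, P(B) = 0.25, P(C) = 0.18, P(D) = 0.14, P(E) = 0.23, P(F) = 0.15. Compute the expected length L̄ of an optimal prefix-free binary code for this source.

2.52 bits/symbol

Repeatedly combine the two least-probable nodes; the expected code length is the sum of the merged weights.
merge 1/20 + 7/50 → 19/100
merge 3/20 + 9/50 → 33/100
merge 19/100 + 23/100 → 21/50
merge 1/4 + 33/100 → 29/50
merge 21/50 + 29/50 → 1
L = 19/100 + 33/100 + 21/50 + 29/50 + 1 = 63/25 = 2.52 bits/symbol.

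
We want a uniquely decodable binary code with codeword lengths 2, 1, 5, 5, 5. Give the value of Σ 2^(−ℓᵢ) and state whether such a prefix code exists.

0.84375; yes

With common denominator 2^5 = 32: Σ 2^(−ℓᵢ) = 8/32 + 16/32 + 1/32 + 1/32 + 1/32 = 27/32 = 0.84375.
Kraft's inequality requires Σ ≤ 1; here Σ = 0.84375 ≤ 1, so such a prefix code exists.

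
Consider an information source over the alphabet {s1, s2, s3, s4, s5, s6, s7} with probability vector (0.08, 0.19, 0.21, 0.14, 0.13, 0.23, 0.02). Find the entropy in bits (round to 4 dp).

H = −Σ pᵢ log₂ pᵢ.
−0.08·log₂(0.08) = 0.2915
−0.19·log₂(0.19) = 0.4552
−0.21·log₂(0.21) = 0.4728
−0.14·log₂(0.14) = 0.3971
−0.13·log₂(0.13) = 0.3826
−0.23·log₂(0.23) = 0.4877
−0.02·log₂(0.02) = 0.1129
Sum ≈ 2.5999 → 2.5999 bits.

2.5999 bits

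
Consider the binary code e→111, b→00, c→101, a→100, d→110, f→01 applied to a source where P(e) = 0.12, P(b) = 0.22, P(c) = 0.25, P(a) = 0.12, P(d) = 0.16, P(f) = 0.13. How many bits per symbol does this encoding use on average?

L̄ = Σ pᵢ·ℓᵢ = 0.12·3 + 0.22·2 + 0.25·3 + 0.12·3 + 0.16·3 + 0.13·2 = 2.65 bits/symbol.

2.65 bits/symbol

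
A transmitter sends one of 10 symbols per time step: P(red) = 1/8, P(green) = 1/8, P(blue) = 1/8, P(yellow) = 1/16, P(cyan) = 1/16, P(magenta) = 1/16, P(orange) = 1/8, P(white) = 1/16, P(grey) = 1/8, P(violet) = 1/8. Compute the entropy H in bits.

Each probability is a power of 1/2, so log₂(1/p) is an integer.
H = Σ p·log₂(1/p) = 1/8·3 + 1/8·3 + 1/8·3 + 1/16·4 + 1/16·4 + 1/16·4 + 1/8·3 + 1/16·4 + 1/8·3 + 1/8·3 = 3.25 bits.

3.25 bits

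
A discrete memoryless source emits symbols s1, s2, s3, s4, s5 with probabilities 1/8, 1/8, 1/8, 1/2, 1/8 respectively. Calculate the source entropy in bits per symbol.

2 bits

Each probability is a power of 1/2, so log₂(1/p) is an integer.
H = Σ p·log₂(1/p) = 1/8·3 + 1/8·3 + 1/8·3 + 1/2·1 + 1/8·3 = 2 bits.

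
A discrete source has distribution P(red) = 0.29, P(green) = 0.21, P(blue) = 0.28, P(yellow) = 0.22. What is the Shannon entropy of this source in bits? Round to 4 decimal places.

1.9855 bits

H = −Σ pᵢ log₂ pᵢ.
−0.29·log₂(0.29) = 0.5179
−0.21·log₂(0.21) = 0.4728
−0.28·log₂(0.28) = 0.5142
−0.22·log₂(0.22) = 0.4806
Sum ≈ 1.9855 → 1.9855 bits.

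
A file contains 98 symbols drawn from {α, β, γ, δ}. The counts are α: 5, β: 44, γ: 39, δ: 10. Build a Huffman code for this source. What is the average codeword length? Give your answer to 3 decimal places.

Probabilities are the counts divided by 98.
Repeatedly combine the two least-probable nodes; the expected code length is the sum of the merged weights.
merge 5/98 + 5/49 → 15/98
merge 15/98 + 39/98 → 27/49
merge 22/49 + 27/49 → 1
L = 15/98 + 27/49 + 1 = 167/98 ≈ 1.704 bits/symbol.

1.704 bits/symbol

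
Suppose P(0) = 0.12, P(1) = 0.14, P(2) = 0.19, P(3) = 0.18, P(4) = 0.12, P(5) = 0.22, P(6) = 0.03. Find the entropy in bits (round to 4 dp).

2.6641 bits

H = −Σ pᵢ log₂ pᵢ.
−0.12·log₂(0.12) = 0.3671
−0.14·log₂(0.14) = 0.3971
−0.19·log₂(0.19) = 0.4552
−0.18·log₂(0.18) = 0.4453
−0.12·log₂(0.12) = 0.3671
−0.22·log₂(0.22) = 0.4806
−0.03·log₂(0.03) = 0.1518
Sum ≈ 2.6641 → 2.6641 bits.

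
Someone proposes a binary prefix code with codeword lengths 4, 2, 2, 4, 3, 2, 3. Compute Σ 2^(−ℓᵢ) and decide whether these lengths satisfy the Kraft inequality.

1.125; no

With common denominator 2^4 = 16: Σ 2^(−ℓᵢ) = 1/16 + 4/16 + 4/16 + 1/16 + 2/16 + 4/16 + 2/16 = 18/16 = 1.125.
Kraft's inequality requires Σ ≤ 1; here Σ = 1.125 > 1, so no such prefix code exists.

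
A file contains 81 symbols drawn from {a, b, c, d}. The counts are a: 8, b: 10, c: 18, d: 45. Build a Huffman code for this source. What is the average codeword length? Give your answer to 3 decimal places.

Probabilities are the counts divided by 81.
Repeatedly combine the two least-probable nodes; the expected code length is the sum of the merged weights.
merge 8/81 + 10/81 → 2/9
merge 2/9 + 2/9 → 4/9
merge 4/9 + 5/9 → 1
L = 2/9 + 4/9 + 1 = 5/3 ≈ 1.667 bits/symbol.

1.667 bits/symbol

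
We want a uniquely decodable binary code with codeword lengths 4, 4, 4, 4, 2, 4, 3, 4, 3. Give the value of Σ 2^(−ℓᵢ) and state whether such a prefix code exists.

0.875; yes

With common denominator 2^4 = 16: Σ 2^(−ℓᵢ) = 1/16 + 1/16 + 1/16 + 1/16 + 4/16 + 1/16 + 2/16 + 1/16 + 2/16 = 14/16 = 0.875.
Kraft's inequality requires Σ ≤ 1; here Σ = 0.875 ≤ 1, so such a prefix code exists.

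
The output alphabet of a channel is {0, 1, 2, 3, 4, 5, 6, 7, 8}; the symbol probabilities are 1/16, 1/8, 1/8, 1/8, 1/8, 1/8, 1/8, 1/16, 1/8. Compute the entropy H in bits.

Each probability is a power of 1/2, so log₂(1/p) is an integer.
H = Σ p·log₂(1/p) = 1/16·4 + 1/8·3 + 1/8·3 + 1/8·3 + 1/8·3 + 1/8·3 + 1/8·3 + 1/16·4 + 1/8·3 = 3.125 bits.

3.125 bits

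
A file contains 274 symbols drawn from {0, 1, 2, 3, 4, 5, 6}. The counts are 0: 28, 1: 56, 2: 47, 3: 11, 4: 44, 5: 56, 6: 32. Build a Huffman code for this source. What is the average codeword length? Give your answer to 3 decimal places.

2.734 bits/symbol

Probabilities are the counts divided by 274.
Repeatedly combine the two least-probable nodes; the expected code length is the sum of the merged weights.
merge 11/274 + 14/137 → 39/274
merge 16/137 + 39/274 → 71/274
merge 22/137 + 47/274 → 91/274
merge 28/137 + 28/137 → 56/137
merge 71/274 + 91/274 → 81/137
merge 56/137 + 81/137 → 1
L = 39/274 + 71/274 + 91/274 + 56/137 + 81/137 + 1 = 749/274 ≈ 2.734 bits/symbol.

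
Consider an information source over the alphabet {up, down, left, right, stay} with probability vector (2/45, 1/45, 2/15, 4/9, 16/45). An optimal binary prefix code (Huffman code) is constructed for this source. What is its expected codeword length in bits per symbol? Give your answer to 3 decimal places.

Repeatedly combine the two least-probable nodes; the expected code length is the sum of the merged weights.
merge 1/45 + 2/45 → 1/15
merge 1/15 + 2/15 → 1/5
merge 1/5 + 16/45 → 5/9
merge 4/9 + 5/9 → 1
L = 1/15 + 1/5 + 5/9 + 1 = 82/45 ≈ 1.822 bits/symbol.

1.822 bits/symbol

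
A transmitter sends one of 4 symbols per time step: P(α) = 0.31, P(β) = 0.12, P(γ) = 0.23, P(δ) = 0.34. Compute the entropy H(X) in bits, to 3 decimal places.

H = −Σ pᵢ log₂ pᵢ.
−0.31·log₂(0.31) = 0.5238
−0.12·log₂(0.12) = 0.3671
−0.23·log₂(0.23) = 0.4877
−0.34·log₂(0.34) = 0.5292
Sum ≈ 1.9077 → 1.908 bits.

1.908 bits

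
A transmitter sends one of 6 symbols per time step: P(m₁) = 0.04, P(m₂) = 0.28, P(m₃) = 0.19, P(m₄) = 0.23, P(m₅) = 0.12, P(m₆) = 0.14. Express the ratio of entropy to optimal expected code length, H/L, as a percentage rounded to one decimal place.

Entropy H = −Σ p log₂ p ≈ 2.4070 bits.
Huffman merges: 1/25+3/25→4/25; 7/50+4/25→3/10; 19/100+23/100→21/50; 7/25+3/10→29/50; 21/50+29/50→1. L = 123/50 ≈ 2.4600.
Efficiency = H/L = 2.4070/2.4600 = 97.8%.

97.8%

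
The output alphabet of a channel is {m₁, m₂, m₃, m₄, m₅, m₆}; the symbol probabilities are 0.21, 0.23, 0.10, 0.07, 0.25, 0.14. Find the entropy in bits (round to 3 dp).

2.458 bits

H = −Σ pᵢ log₂ pᵢ.
−0.21·log₂(0.21) = 0.4728
−0.23·log₂(0.23) = 0.4877
−0.10·log₂(0.10) = 0.3322
−0.07·log₂(0.07) = 0.2686
−0.25·log₂(0.25) = 0.5000
−0.14·log₂(0.14) = 0.3971
Sum ≈ 2.4583 → 2.458 bits.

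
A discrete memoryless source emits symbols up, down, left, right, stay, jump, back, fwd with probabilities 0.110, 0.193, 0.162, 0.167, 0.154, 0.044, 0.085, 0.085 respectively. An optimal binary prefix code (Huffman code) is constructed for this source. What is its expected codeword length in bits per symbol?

2.936 bits/symbol

Repeatedly combine the two least-probable nodes; the expected code length is the sum of the merged weights.
merge 11/250 + 17/200 → 129/1000
merge 17/200 + 11/100 → 39/200
merge 129/1000 + 77/500 → 283/1000
merge 81/500 + 167/1000 → 329/1000
merge 193/1000 + 39/200 → 97/250
merge 283/1000 + 329/1000 → 153/250
merge 97/250 + 153/250 → 1
L = 129/1000 + 39/200 + 283/1000 + 329/1000 + 97/250 + 153/250 + 1 = 367/125 = 2.936 bits/symbol.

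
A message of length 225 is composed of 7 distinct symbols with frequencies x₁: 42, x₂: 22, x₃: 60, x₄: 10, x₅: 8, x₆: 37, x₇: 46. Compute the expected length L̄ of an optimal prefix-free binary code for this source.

Probabilities are the counts divided by 225.
Repeatedly combine the two least-probable nodes; the expected code length is the sum of the merged weights.
merge 8/225 + 2/45 → 2/25
merge 2/25 + 22/225 → 8/45
merge 37/225 + 8/45 → 77/225
merge 14/75 + 46/225 → 88/225
merge 4/15 + 77/225 → 137/225
merge 88/225 + 137/225 → 1
L = 2/25 + 8/45 + 77/225 + 88/225 + 137/225 + 1 = 13/5 = 2.6 bits/symbol.

2.6 bits/symbol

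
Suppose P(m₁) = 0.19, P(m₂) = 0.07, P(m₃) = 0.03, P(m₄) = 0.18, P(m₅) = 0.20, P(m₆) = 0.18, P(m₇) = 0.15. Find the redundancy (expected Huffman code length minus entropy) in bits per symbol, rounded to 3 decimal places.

0.069 bits

Entropy H = −Σ p log₂ p ≈ 2.6411 bits.
Huffman merges: 3/100+7/100→1/10; 1/10+3/20→1/4; 9/50+9/50→9/25; 19/100+1/5→39/100; 1/4+9/25→61/100; 39/100+61/100→1. L = 271/100 ≈ 2.7100.
L − H = 2.7100 − 2.6411 = 0.069 bits.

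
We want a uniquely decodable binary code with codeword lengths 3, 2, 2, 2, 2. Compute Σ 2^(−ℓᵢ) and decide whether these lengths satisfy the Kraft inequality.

With common denominator 2^3 = 8: Σ 2^(−ℓᵢ) = 1/8 + 2/8 + 2/8 + 2/8 + 2/8 = 9/8 = 1.125.
Kraft's inequality requires Σ ≤ 1; here Σ = 1.125 > 1, so no such prefix code exists.

1.125; no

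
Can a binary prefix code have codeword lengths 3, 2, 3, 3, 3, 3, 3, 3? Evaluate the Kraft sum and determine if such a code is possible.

With common denominator 2^3 = 8: Σ 2^(−ℓᵢ) = 1/8 + 2/8 + 1/8 + 1/8 + 1/8 + 1/8 + 1/8 + 1/8 = 9/8 = 1.125.
Kraft's inequality requires Σ ≤ 1; here Σ = 1.125 > 1, so no such prefix code exists.

1.125; no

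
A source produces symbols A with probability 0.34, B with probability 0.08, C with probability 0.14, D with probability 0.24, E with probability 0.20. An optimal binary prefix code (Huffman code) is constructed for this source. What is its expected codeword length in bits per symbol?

Repeatedly combine the two least-probable nodes; the expected code length is the sum of the merged weights.
merge 2/25 + 7/50 → 11/50
merge 1/5 + 11/50 → 21/50
merge 6/25 + 17/50 → 29/50
merge 21/50 + 29/50 → 1
L = 11/50 + 21/50 + 29/50 + 1 = 111/50 = 2.22 bits/symbol.

2.22 bits/symbol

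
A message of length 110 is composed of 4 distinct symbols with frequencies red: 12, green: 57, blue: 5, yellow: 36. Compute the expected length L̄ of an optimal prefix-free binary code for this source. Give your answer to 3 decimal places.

Probabilities are the counts divided by 110.
Repeatedly combine the two least-probable nodes; the expected code length is the sum of the merged weights.
merge 1/22 + 6/55 → 17/110
merge 17/110 + 18/55 → 53/110
merge 53/110 + 57/110 → 1
L = 17/110 + 53/110 + 1 = 18/11 ≈ 1.636 bits/symbol.

1.636 bits/symbol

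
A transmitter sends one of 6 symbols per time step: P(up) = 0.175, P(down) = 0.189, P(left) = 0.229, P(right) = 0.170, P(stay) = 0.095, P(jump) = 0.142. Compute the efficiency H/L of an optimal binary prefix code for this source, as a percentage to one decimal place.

Entropy H = −Σ p log₂ p ≈ 2.5384 bits.
Huffman merges: 19/200+71/500→237/1000; 17/100+7/40→69/200; 189/1000+229/1000→209/500; 237/1000+69/200→291/500; 209/500+291/500→1. L = 1291/500 ≈ 2.5820.
Efficiency = H/L = 2.5384/2.5820 = 98.3%.

98.3%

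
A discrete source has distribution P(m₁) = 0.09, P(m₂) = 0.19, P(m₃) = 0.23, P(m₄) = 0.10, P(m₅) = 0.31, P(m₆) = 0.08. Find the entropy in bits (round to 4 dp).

2.4030 bits

H = −Σ pᵢ log₂ pᵢ.
−0.09·log₂(0.09) = 0.3127
−0.19·log₂(0.19) = 0.4552
−0.23·log₂(0.23) = 0.4877
−0.10·log₂(0.10) = 0.3322
−0.31·log₂(0.31) = 0.5238
−0.08·log₂(0.08) = 0.2915
Sum ≈ 2.4030 → 2.4030 bits.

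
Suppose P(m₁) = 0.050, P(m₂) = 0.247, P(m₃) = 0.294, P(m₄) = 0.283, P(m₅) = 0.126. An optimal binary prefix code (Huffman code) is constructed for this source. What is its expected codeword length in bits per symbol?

2.176 bits/symbol

Repeatedly combine the two least-probable nodes; the expected code length is the sum of the merged weights.
merge 1/20 + 63/500 → 22/125
merge 22/125 + 247/1000 → 423/1000
merge 283/1000 + 147/500 → 577/1000
merge 423/1000 + 577/1000 → 1
L = 22/125 + 423/1000 + 577/1000 + 1 = 272/125 = 2.176 bits/symbol.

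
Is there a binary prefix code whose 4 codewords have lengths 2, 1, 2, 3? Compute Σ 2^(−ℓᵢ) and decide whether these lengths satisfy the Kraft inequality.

With common denominator 2^3 = 8: Σ 2^(−ℓᵢ) = 2/8 + 4/8 + 2/8 + 1/8 = 9/8 = 1.125.
Kraft's inequality requires Σ ≤ 1; here Σ = 1.125 > 1, so no such prefix code exists.

1.125; no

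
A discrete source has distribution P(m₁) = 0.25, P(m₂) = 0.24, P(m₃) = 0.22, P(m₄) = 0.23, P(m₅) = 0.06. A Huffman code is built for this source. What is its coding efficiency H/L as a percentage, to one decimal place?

Entropy H = −Σ p log₂ p ≈ 2.2059 bits.
Huffman merges: 3/50+11/50→7/25; 23/100+6/25→47/100; 1/4+7/25→53/100; 47/100+53/100→1. L = 57/25 ≈ 2.2800.
Efficiency = H/L = 2.2059/2.2800 = 96.8%.

96.8%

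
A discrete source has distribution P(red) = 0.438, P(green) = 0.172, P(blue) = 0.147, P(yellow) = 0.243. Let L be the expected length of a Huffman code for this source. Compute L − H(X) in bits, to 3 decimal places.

0.020 bits

Entropy H = −Σ p log₂ p ≈ 1.8610 bits.
Huffman merges: 147/1000+43/250→319/1000; 243/1000+319/1000→281/500; 219/500+281/500→1. L = 1881/1000 ≈ 1.8810.
L − H = 1.8810 − 1.8610 = 0.020 bits.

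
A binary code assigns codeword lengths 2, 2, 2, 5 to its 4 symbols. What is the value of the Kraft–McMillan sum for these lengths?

With common denominator 2^5 = 32: Σ 2^(−ℓᵢ) = 8/32 + 8/32 + 8/32 + 1/32 = 25/32 = 0.78125.

0.78125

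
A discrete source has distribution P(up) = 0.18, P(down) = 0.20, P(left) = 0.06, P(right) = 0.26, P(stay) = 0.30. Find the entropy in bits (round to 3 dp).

H = −Σ pᵢ log₂ pᵢ.
−0.18·log₂(0.18) = 0.4453
−0.20·log₂(0.20) = 0.4644
−0.06·log₂(0.06) = 0.2435
−0.26·log₂(0.26) = 0.5053
−0.30·log₂(0.30) = 0.5211
Sum ≈ 2.1796 → 2.180 bits.

2.180 bits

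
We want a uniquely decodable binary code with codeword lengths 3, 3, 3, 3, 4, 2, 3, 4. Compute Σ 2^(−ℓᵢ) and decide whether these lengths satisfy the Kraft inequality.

With common denominator 2^4 = 16: Σ 2^(−ℓᵢ) = 2/16 + 2/16 + 2/16 + 2/16 + 1/16 + 4/16 + 2/16 + 1/16 = 16/16 = 1.
Kraft's inequality requires Σ ≤ 1; here Σ = 1 ≤ 1, so such a prefix code exists.

1; yes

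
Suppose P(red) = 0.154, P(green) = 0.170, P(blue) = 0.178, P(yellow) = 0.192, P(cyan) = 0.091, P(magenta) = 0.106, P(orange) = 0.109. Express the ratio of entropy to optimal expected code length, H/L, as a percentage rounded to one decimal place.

Entropy H = −Σ p log₂ p ≈ 2.7570 bits.
Huffman merges: 91/1000+53/500→197/1000; 109/1000+77/500→263/1000; 17/100+89/500→87/250; 24/125+197/1000→389/1000; 263/1000+87/250→611/1000; 389/1000+611/1000→1. L = 351/125 ≈ 2.8080.
Efficiency = H/L = 2.7570/2.8080 = 98.2%.

98.2%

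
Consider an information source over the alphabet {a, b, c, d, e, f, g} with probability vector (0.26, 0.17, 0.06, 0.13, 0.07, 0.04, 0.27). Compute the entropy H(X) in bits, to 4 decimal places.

H = −Σ pᵢ log₂ pᵢ.
−0.26·log₂(0.26) = 0.5053
−0.17·log₂(0.17) = 0.4346
−0.06·log₂(0.06) = 0.2435
−0.13·log₂(0.13) = 0.3826
−0.07·log₂(0.07) = 0.2686
−0.04·log₂(0.04) = 0.1858
−0.27·log₂(0.27) = 0.5100
Sum ≈ 2.5304 → 2.5304 bits.

2.5304 bits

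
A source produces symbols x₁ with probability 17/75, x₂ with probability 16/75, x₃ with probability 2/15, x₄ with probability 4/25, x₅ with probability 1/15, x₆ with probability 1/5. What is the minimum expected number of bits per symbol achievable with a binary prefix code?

Repeatedly combine the two least-probable nodes; the expected code length is the sum of the merged weights.
merge 1/15 + 2/15 → 1/5
merge 4/25 + 1/5 → 9/25
merge 1/5 + 16/75 → 31/75
merge 17/75 + 9/25 → 44/75
merge 31/75 + 44/75 → 1
L = 1/5 + 9/25 + 31/75 + 44/75 + 1 = 64/25 = 2.56 bits/symbol.

2.56 bits/symbol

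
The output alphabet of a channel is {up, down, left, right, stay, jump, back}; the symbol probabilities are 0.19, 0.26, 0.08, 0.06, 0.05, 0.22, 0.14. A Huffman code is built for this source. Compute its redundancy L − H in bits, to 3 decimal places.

Entropy H = −Σ p log₂ p ≈ 2.5893 bits.
Huffman merges: 1/20+3/50→11/100; 2/25+11/100→19/100; 7/50+19/100→33/100; 19/100+11/50→41/100; 13/50+33/100→59/100; 41/100+59/100→1. L = 263/100 ≈ 2.6300.
L − H = 2.6300 − 2.5893 = 0.041 bits.

0.041 bits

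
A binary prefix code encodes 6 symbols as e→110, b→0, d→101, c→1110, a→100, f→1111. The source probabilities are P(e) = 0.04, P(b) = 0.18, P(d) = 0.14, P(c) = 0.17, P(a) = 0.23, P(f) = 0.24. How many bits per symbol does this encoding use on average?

3.05 bits/symbol

L̄ = Σ pᵢ·ℓᵢ = 0.04·3 + 0.18·1 + 0.14·3 + 0.17·4 + 0.23·3 + 0.24·4 = 3.05 bits/symbol.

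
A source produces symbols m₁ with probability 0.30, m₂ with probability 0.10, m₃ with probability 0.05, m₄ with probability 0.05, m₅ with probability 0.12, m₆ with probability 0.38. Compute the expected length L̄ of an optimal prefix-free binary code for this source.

Repeatedly combine the two least-probable nodes; the expected code length is the sum of the merged weights.
merge 1/20 + 1/20 → 1/10
merge 1/10 + 1/10 → 1/5
merge 3/25 + 1/5 → 8/25
merge 3/10 + 8/25 → 31/50
merge 19/50 + 31/50 → 1
L = 1/10 + 1/5 + 8/25 + 31/50 + 1 = 56/25 = 2.24 bits/symbol.

2.24 bits/symbol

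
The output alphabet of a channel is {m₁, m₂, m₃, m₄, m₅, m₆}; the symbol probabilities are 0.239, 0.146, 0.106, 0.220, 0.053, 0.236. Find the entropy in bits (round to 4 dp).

2.4388 bits

H = −Σ pᵢ log₂ pᵢ.
−0.239·log₂(0.239) = 0.4935
−0.146·log₂(0.146) = 0.4053
−0.106·log₂(0.106) = 0.3432
−0.220·log₂(0.220) = 0.4806
−0.053·log₂(0.053) = 0.2246
−0.236·log₂(0.236) = 0.4916
Sum ≈ 2.4388 → 2.4388 bits.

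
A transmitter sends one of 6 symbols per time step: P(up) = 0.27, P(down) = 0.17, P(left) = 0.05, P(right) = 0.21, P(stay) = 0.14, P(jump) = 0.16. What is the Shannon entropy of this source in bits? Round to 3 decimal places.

2.454 bits

H = −Σ pᵢ log₂ pᵢ.
−0.27·log₂(0.27) = 0.5100
−0.17·log₂(0.17) = 0.4346
−0.05·log₂(0.05) = 0.2161
−0.21·log₂(0.21) = 0.4728
−0.14·log₂(0.14) = 0.3971
−0.16·log₂(0.16) = 0.4230
Sum ≈ 2.4537 → 2.454 bits.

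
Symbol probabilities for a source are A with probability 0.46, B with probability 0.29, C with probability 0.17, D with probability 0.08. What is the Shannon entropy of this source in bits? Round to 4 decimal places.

H = −Σ pᵢ log₂ pᵢ.
−0.46·log₂(0.46) = 0.5153
−0.29·log₂(0.29) = 0.5179
−0.17·log₂(0.17) = 0.4346
−0.08·log₂(0.08) = 0.2915
Sum ≈ 1.7593 → 1.7593 bits.

1.7593 bits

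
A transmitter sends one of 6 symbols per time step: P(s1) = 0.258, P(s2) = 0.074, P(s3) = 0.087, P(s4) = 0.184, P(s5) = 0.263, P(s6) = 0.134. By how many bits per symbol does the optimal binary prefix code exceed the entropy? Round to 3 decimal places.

0.023 bits

Entropy H = −Σ p log₂ p ≈ 2.4334 bits.
Huffman merges: 37/500+87/1000→161/1000; 67/500+161/1000→59/200; 23/125+129/500→221/500; 263/1000+59/200→279/500; 221/500+279/500→1. L = 307/125 ≈ 2.4560.
L − H = 2.4560 − 2.4334 = 0.023 bits.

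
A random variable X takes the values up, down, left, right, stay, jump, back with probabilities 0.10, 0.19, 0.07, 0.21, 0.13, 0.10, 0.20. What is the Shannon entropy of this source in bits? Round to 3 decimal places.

H = −Σ pᵢ log₂ pᵢ.
−0.10·log₂(0.10) = 0.3322
−0.19·log₂(0.19) = 0.4552
−0.07·log₂(0.07) = 0.2686
−0.21·log₂(0.21) = 0.4728
−0.13·log₂(0.13) = 0.3826
−0.10·log₂(0.10) = 0.3322
−0.20·log₂(0.20) = 0.4644
Sum ≈ 2.7080 → 2.708 bits.

2.708 bits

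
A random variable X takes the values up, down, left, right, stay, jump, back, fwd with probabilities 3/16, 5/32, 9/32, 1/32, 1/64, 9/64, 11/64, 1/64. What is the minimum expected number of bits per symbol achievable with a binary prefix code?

2.625 bits/symbol

Repeatedly combine the two least-probable nodes; the expected code length is the sum of the merged weights.
merge 1/64 + 1/64 → 1/32
merge 1/32 + 1/32 → 1/16
merge 1/16 + 9/64 → 13/64
merge 5/32 + 11/64 → 21/64
merge 3/16 + 13/64 → 25/64
merge 9/32 + 21/64 → 39/64
merge 25/64 + 39/64 → 1
L = 1/32 + 1/16 + 13/64 + 21/64 + 25/64 + 39/64 + 1 = 21/8 = 2.625 bits/symbol.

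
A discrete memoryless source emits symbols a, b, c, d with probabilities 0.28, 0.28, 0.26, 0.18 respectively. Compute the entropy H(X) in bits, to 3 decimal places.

1.979 bits

H = −Σ pᵢ log₂ pᵢ.
−0.28·log₂(0.28) = 0.5142
−0.28·log₂(0.28) = 0.5142
−0.26·log₂(0.26) = 0.5053
−0.18·log₂(0.18) = 0.4453
Sum ≈ 1.9790 → 1.979 bits.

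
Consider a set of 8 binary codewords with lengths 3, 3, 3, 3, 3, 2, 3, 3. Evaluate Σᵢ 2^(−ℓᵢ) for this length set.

With common denominator 2^3 = 8: Σ 2^(−ℓᵢ) = 1/8 + 1/8 + 1/8 + 1/8 + 1/8 + 2/8 + 1/8 + 1/8 = 9/8 = 1.125.

1.125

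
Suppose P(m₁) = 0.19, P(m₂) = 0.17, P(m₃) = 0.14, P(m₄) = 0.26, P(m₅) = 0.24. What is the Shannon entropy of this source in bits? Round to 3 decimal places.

2.286 bits

H = −Σ pᵢ log₂ pᵢ.
−0.19·log₂(0.19) = 0.4552
−0.17·log₂(0.17) = 0.4346
−0.14·log₂(0.14) = 0.3971
−0.26·log₂(0.26) = 0.5053
−0.24·log₂(0.24) = 0.4941
Sum ≈ 2.2863 → 2.286 bits.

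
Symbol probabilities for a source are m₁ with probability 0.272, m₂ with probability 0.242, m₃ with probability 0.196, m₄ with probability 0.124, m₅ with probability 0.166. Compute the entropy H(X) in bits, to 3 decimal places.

2.271 bits

H = −Σ pᵢ log₂ pᵢ.
−0.272·log₂(0.272) = 0.5109
−0.242·log₂(0.242) = 0.4954
−0.196·log₂(0.196) = 0.4608
−0.124·log₂(0.124) = 0.3734
−0.166·log₂(0.166) = 0.4301
Sum ≈ 2.2706 → 2.271 bits.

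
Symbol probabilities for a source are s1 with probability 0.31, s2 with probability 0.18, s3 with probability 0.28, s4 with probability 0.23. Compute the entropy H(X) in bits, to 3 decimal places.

H = −Σ pᵢ log₂ pᵢ.
−0.31·log₂(0.31) = 0.5238
−0.18·log₂(0.18) = 0.4453
−0.28·log₂(0.28) = 0.5142
−0.23·log₂(0.23) = 0.4877
Sum ≈ 1.9710 → 1.971 bits.

1.971 bits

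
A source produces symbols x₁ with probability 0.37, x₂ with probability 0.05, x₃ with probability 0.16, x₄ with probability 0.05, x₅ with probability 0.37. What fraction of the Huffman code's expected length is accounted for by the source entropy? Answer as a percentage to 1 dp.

96.3%

Entropy H = −Σ p log₂ p ≈ 1.9167 bits.
Huffman merges: 1/20+1/20→1/10; 1/10+4/25→13/50; 13/50+37/100→63/100; 37/100+63/100→1. L = 199/100 ≈ 1.9900.
Efficiency = H/L = 1.9167/1.9900 = 96.3%.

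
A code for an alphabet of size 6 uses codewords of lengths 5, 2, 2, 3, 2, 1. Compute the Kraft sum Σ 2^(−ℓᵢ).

With common denominator 2^5 = 32: Σ 2^(−ℓᵢ) = 1/32 + 8/32 + 8/32 + 4/32 + 8/32 + 16/32 = 45/32 = 1.40625.

1.40625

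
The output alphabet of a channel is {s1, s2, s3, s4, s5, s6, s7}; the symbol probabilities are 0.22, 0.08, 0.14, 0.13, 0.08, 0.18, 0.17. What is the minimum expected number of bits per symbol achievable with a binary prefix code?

2.76 bits/symbol

Repeatedly combine the two least-probable nodes; the expected code length is the sum of the merged weights.
merge 2/25 + 2/25 → 4/25
merge 13/100 + 7/50 → 27/100
merge 4/25 + 17/100 → 33/100
merge 9/50 + 11/50 → 2/5
merge 27/100 + 33/100 → 3/5
merge 2/5 + 3/5 → 1
L = 4/25 + 27/100 + 33/100 + 2/5 + 3/5 + 1 = 69/25 = 2.76 bits/symbol.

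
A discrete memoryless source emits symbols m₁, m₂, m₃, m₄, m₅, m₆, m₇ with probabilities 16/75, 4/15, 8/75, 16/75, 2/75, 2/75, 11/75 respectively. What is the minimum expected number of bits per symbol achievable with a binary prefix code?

Repeatedly combine the two least-probable nodes; the expected code length is the sum of the merged weights.
merge 2/75 + 2/75 → 4/75
merge 4/75 + 8/75 → 4/25
merge 11/75 + 4/25 → 23/75
merge 16/75 + 16/75 → 32/75
merge 4/15 + 23/75 → 43/75
merge 32/75 + 43/75 → 1
L = 4/75 + 4/25 + 23/75 + 32/75 + 43/75 + 1 = 63/25 = 2.52 bits/symbol.

2.52 bits/symbol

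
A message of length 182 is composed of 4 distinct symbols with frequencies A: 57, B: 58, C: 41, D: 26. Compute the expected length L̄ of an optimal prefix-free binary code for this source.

Probabilities are the counts divided by 182.
Repeatedly combine the two least-probable nodes; the expected code length is the sum of the merged weights.
merge 1/7 + 41/182 → 67/182
merge 57/182 + 29/91 → 115/182
merge 67/182 + 115/182 → 1
L = 67/182 + 115/182 + 1 = 2 bits/symbol.

2 bits/symbol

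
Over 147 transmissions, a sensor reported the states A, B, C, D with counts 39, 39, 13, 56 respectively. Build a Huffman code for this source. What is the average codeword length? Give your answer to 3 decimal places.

1.973 bits/symbol

Probabilities are the counts divided by 147.
Repeatedly combine the two least-probable nodes; the expected code length is the sum of the merged weights.
merge 13/147 + 13/49 → 52/147
merge 13/49 + 52/147 → 13/21
merge 8/21 + 13/21 → 1
L = 52/147 + 13/21 + 1 = 290/147 ≈ 1.973 bits/symbol.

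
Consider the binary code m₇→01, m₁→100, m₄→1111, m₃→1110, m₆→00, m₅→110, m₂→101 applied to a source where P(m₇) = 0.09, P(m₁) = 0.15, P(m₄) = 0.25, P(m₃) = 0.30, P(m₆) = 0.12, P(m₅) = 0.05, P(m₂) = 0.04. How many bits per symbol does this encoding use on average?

3.34 bits/symbol

L̄ = Σ pᵢ·ℓᵢ = 0.09·2 + 0.15·3 + 0.25·4 + 0.30·4 + 0.12·2 + 0.05·3 + 0.04·3 = 3.34 bits/symbol.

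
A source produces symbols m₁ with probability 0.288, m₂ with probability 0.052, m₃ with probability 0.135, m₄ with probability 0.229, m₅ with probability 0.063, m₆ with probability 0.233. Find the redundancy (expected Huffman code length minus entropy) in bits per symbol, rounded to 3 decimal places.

Entropy H = −Σ p log₂ p ≈ 2.3570 bits.
Huffman merges: 13/250+63/1000→23/200; 23/200+27/200→1/4; 229/1000+233/1000→231/500; 1/4+36/125→269/500; 231/500+269/500→1. L = 473/200 ≈ 2.3650.
L − H = 2.3650 − 2.3570 = 0.008 bits.

0.008 bits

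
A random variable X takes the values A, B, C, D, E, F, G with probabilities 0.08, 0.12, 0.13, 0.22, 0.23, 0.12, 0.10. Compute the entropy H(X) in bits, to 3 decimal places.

2.709 bits

H = −Σ pᵢ log₂ pᵢ.
−0.08·log₂(0.08) = 0.2915
−0.12·log₂(0.12) = 0.3671
−0.13·log₂(0.13) = 0.3826
−0.22·log₂(0.22) = 0.4806
−0.23·log₂(0.23) = 0.4877
−0.12·log₂(0.12) = 0.3671
−0.10·log₂(0.10) = 0.3322
Sum ≈ 2.7087 → 2.709 bits.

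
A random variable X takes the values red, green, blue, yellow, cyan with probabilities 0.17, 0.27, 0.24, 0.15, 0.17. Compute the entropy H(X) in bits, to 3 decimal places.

H = −Σ pᵢ log₂ pᵢ.
−0.17·log₂(0.17) = 0.4346
−0.27·log₂(0.27) = 0.5100
−0.24·log₂(0.24) = 0.4941
−0.15·log₂(0.15) = 0.4105
−0.17·log₂(0.17) = 0.4346
Sum ≈ 2.2839 → 2.284 bits.

2.284 bits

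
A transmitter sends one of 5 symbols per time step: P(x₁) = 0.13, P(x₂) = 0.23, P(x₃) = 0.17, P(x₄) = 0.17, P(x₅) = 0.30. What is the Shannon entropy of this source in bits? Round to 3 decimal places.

2.261 bits

H = −Σ pᵢ log₂ pᵢ.
−0.13·log₂(0.13) = 0.3826
−0.23·log₂(0.23) = 0.4877
−0.17·log₂(0.17) = 0.4346
−0.17·log₂(0.17) = 0.4346
−0.30·log₂(0.30) = 0.5211
Sum ≈ 2.2606 → 2.261 bits.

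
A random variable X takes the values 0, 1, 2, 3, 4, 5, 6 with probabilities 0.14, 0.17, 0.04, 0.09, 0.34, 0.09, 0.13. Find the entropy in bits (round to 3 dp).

2.555 bits

H = −Σ pᵢ log₂ pᵢ.
−0.14·log₂(0.14) = 0.3971
−0.17·log₂(0.17) = 0.4346
−0.04·log₂(0.04) = 0.1858
−0.09·log₂(0.09) = 0.3127
−0.34·log₂(0.34) = 0.5292
−0.09·log₂(0.09) = 0.3127
−0.13·log₂(0.13) = 0.3826
Sum ≈ 2.5546 → 2.555 bits.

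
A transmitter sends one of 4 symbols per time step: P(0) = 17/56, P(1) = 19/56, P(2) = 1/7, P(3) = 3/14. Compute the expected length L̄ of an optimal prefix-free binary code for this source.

Repeatedly combine the two least-probable nodes; the expected code length is the sum of the merged weights.
merge 1/7 + 3/14 → 5/14
merge 17/56 + 19/56 → 9/14
merge 5/14 + 9/14 → 1
L = 5/14 + 9/14 + 1 = 2 bits/symbol.

2 bits/symbol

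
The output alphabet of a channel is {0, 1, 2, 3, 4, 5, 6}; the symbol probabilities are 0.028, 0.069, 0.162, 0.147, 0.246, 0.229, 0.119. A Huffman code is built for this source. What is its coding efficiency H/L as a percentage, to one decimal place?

Entropy H = −Σ p log₂ p ≈ 2.5928 bits.
Huffman merges: 7/250+69/1000→97/1000; 97/1000+119/1000→27/125; 147/1000+81/500→309/1000; 27/125+229/1000→89/200; 123/500+309/1000→111/200; 89/200+111/200→1. L = 1311/500 ≈ 2.6220.
Efficiency = H/L = 2.5928/2.6220 = 98.9%.

98.9%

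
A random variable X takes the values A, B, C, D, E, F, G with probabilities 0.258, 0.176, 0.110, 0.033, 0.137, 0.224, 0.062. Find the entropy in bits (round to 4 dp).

2.5832 bits

H = −Σ pᵢ log₂ pᵢ.
−0.258·log₂(0.258) = 0.5043
−0.176·log₂(0.176) = 0.4411
−0.110·log₂(0.110) = 0.3503
−0.033·log₂(0.033) = 0.1624
−0.137·log₂(0.137) = 0.3929
−0.224·log₂(0.224) = 0.4835
−0.062·log₂(0.062) = 0.2487
Sum ≈ 2.5832 → 2.5832 bits.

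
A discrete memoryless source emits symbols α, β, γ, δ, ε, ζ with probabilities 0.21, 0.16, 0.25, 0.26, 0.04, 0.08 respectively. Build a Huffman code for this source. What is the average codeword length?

Repeatedly combine the two least-probable nodes; the expected code length is the sum of the merged weights.
merge 1/25 + 2/25 → 3/25
merge 3/25 + 4/25 → 7/25
merge 21/100 + 1/4 → 23/50
merge 13/50 + 7/25 → 27/50
merge 23/50 + 27/50 → 1
L = 3/25 + 7/25 + 23/50 + 27/50 + 1 = 12/5 = 2.4 bits/symbol.

2.4 bits/symbol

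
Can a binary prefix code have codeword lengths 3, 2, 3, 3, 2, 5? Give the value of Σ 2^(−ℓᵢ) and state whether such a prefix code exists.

0.90625; yes

With common denominator 2^5 = 32: Σ 2^(−ℓᵢ) = 4/32 + 8/32 + 4/32 + 4/32 + 8/32 + 1/32 = 29/32 = 0.90625.
Kraft's inequality requires Σ ≤ 1; here Σ = 0.90625 ≤ 1, so such a prefix code exists.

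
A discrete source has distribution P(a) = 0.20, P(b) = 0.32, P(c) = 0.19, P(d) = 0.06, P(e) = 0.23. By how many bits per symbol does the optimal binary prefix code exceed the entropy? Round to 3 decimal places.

0.073 bits

Entropy H = −Σ p log₂ p ≈ 2.1768 bits.
Huffman merges: 3/50+19/100→1/4; 1/5+23/100→43/100; 1/4+8/25→57/100; 43/100+57/100→1. L = 9/4 ≈ 2.2500.
L − H = 2.2500 − 2.1768 = 0.073 bits.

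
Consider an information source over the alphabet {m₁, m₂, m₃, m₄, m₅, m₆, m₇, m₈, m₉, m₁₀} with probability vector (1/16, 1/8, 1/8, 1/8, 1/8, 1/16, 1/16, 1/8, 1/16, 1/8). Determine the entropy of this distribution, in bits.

Each probability is a power of 1/2, so log₂(1/p) is an integer.
H = Σ p·log₂(1/p) = 1/16·4 + 1/8·3 + 1/8·3 + 1/8·3 + 1/8·3 + 1/16·4 + 1/16·4 + 1/8·3 + 1/16·4 + 1/8·3 = 3.25 bits.

3.25 bits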